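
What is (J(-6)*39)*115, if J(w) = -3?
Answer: -13455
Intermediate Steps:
(J(-6)*39)*115 = -3*39*115 = -117*115 = -13455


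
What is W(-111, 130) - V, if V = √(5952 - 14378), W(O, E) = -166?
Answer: -166 - I*√8426 ≈ -166.0 - 91.793*I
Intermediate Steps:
V = I*√8426 (V = √(-8426) = I*√8426 ≈ 91.793*I)
W(-111, 130) - V = -166 - I*√8426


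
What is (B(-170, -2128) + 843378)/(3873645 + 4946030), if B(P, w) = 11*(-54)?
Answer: 842784/8819675 ≈ 0.095557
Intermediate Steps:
B(P, w) = -594
(B(-170, -2128) + 843378)/(3873645 + 4946030) = (-594 + 843378)/(3873645 + 4946030) = 842784/8819675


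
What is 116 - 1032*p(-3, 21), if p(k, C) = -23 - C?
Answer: 45524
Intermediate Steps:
116 - 1032*p(-3, 21) = 116 - 1032*(-23 - 1*21) = 116 - 1032*(-23 - 21) = 116 - 1032*(-44) = 116 + 45408 = 45524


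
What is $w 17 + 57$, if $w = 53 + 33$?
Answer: $1519$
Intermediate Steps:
$w = 86$
$w 17 + 57 = 86 \cdot 17 + 57 = 1462 + 57 = 1519$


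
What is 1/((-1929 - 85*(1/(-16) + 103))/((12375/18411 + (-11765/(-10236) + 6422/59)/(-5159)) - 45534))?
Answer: 497502751482681044/116676601006773951 ≈ 4.2639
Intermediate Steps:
1/((-1929 - 85*(1/(-16) + 103))/((12375/18411 + (-11765/(-10236) + 6422/59)/(-5159)) - 45534)) = 1/((-1929 - 85*(-1/16 + 103))/((12375*(1/18411) + (-11765*(-1/10236) + 6422*(1/59))*(-1/5159)) - 45534)) = 1/((-1929 - 85*1647/16)/((4125/6137 + (11765/10236 + 6422/59)*(-1/5159)) - 45534)) = 1/((-1929 - 139995/16)/((4125/6137 + (66429727/603924)*(-1/5159)) - 45534)) = 1/(-170859/(16*((4125/6137 - 9489961/445091988) - 45534))) = 1/(-170859/(16*(1777764559843/2731529530356 - 45534))) = 1/(-170859/(16*(-124375687870670261/2731529530356))) = 1/(-170859/16*(-2731529530356/124375687870670261)) = 1/(116676601006773951/497502751482681044) = 497502751482681044/116676601006773951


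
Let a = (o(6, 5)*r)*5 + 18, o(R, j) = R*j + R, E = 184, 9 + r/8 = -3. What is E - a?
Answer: 17446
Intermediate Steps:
r = -96 (r = -72 + 8*(-3) = -72 - 24 = -96)
o(R, j) = R + R*j
a = -17262 (a = ((6*(1 + 5))*(-96))*5 + 18 = ((6*6)*(-96))*5 + 18 = (36*(-96))*5 + 18 = -3456*5 + 18 = -17280 + 18 = -17262)
E - a = 184 - 1*(-17262) = 184 + 17262 = 17446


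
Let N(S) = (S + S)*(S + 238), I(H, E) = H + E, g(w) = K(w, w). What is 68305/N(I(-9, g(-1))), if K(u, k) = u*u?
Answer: -13661/736 ≈ -18.561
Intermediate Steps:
K(u, k) = u**2
g(w) = w**2
I(H, E) = E + H
N(S) = 2*S*(238 + S) (N(S) = (2*S)*(238 + S) = 2*S*(238 + S))
68305/N(I(-9, g(-1))) = 68305/((2*((-1)**2 - 9)*(238 + ((-1)**2 - 9)))) = 68305/((2*(1 - 9)*(238 + (1 - 9)))) = 68305/((2*(-8)*(238 - 8))) = 68305/((2*(-8)*230)) = 68305/(-3680) = 68305*(-1/3680) = -13661/736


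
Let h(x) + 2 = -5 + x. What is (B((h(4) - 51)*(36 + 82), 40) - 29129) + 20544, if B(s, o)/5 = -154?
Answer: -9355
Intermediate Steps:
h(x) = -7 + x (h(x) = -2 + (-5 + x) = -7 + x)
B(s, o) = -770 (B(s, o) = 5*(-154) = -770)
(B((h(4) - 51)*(36 + 82), 40) - 29129) + 20544 = (-770 - 29129) + 20544 = -29899 + 20544 = -9355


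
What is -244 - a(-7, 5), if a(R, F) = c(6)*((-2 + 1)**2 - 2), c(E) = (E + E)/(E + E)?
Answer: -243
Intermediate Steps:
c(E) = 1 (c(E) = (2*E)/((2*E)) = (2*E)*(1/(2*E)) = 1)
a(R, F) = -1 (a(R, F) = 1*((-2 + 1)**2 - 2) = 1*((-1)**2 - 2) = 1*(1 - 2) = 1*(-1) = -1)
-244 - a(-7, 5) = -244 - 1*(-1) = -244 + 1 = -243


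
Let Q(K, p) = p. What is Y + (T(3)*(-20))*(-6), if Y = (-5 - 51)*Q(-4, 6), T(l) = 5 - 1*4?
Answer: -216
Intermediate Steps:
T(l) = 1 (T(l) = 5 - 4 = 1)
Y = -336 (Y = (-5 - 51)*6 = -56*6 = -336)
Y + (T(3)*(-20))*(-6) = -336 + (1*(-20))*(-6) = -336 - 20*(-6) = -336 + 120 = -216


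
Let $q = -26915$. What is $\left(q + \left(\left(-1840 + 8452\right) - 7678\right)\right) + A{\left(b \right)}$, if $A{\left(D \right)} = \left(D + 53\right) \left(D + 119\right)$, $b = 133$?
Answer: $18891$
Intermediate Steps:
$A{\left(D \right)} = \left(53 + D\right) \left(119 + D\right)$
$\left(q + \left(\left(-1840 + 8452\right) - 7678\right)\right) + A{\left(b \right)} = \left(-26915 + \left(\left(-1840 + 8452\right) - 7678\right)\right) + \left(6307 + 133^{2} + 172 \cdot 133\right) = \left(-26915 + \left(6612 - 7678\right)\right) + \left(6307 + 17689 + 22876\right) = \left(-26915 - 1066\right) + 46872 = -27981 + 46872 = 18891$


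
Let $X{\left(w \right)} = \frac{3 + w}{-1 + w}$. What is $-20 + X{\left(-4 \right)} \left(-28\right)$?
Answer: $- \frac{128}{5} \approx -25.6$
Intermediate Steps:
$X{\left(w \right)} = \frac{3 + w}{-1 + w}$
$-20 + X{\left(-4 \right)} \left(-28\right) = -20 + \frac{3 - 4}{-1 - 4} \left(-28\right) = -20 + \frac{1}{-5} \left(-1\right) \left(-28\right) = -20 + \left(- \frac{1}{5}\right) \left(-1\right) \left(-28\right) = -20 + \frac{1}{5} \left(-28\right) = -20 - \frac{28}{5} = - \frac{128}{5}$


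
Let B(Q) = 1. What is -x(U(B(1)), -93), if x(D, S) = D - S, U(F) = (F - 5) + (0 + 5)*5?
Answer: -114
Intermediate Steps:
U(F) = 20 + F (U(F) = (-5 + F) + 5*5 = (-5 + F) + 25 = 20 + F)
-x(U(B(1)), -93) = -((20 + 1) - 1*(-93)) = -(21 + 93) = -1*114 = -114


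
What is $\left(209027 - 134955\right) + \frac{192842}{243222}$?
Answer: $\frac{9008066413}{121611} \approx 74073.0$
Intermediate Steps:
$\left(209027 - 134955\right) + \frac{192842}{243222} = \left(209027 - 134955\right) + 192842 \cdot \frac{1}{243222} = 74072 + \frac{96421}{121611} = \frac{9008066413}{121611}$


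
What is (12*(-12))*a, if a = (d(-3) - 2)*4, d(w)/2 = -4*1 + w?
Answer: 9216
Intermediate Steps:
d(w) = -8 + 2*w (d(w) = 2*(-4*1 + w) = 2*(-4 + w) = -8 + 2*w)
a = -64 (a = ((-8 + 2*(-3)) - 2)*4 = ((-8 - 6) - 2)*4 = (-14 - 2)*4 = -16*4 = -64)
(12*(-12))*a = (12*(-12))*(-64) = -144*(-64) = 9216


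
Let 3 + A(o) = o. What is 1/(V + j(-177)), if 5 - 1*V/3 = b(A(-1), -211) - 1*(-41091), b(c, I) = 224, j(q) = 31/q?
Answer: -177/21935641 ≈ -8.0691e-6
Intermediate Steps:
A(o) = -3 + o
V = -123930 (V = 15 - 3*(224 - 1*(-41091)) = 15 - 3*(224 + 41091) = 15 - 3*41315 = 15 - 123945 = -123930)
1/(V + j(-177)) = 1/(-123930 + 31/(-177)) = 1/(-123930 + 31*(-1/177)) = 1/(-123930 - 31/177) = 1/(-21935641/177) = -177/21935641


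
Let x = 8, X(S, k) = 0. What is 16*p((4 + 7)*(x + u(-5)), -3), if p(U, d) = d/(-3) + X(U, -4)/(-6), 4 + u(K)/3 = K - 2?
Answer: 16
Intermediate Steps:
u(K) = -18 + 3*K (u(K) = -12 + 3*(K - 2) = -12 + 3*(-2 + K) = -12 + (-6 + 3*K) = -18 + 3*K)
p(U, d) = -d/3 (p(U, d) = d/(-3) + 0/(-6) = d*(-⅓) + 0*(-⅙) = -d/3 + 0 = -d/3)
16*p((4 + 7)*(x + u(-5)), -3) = 16*(-⅓*(-3)) = 16*1 = 16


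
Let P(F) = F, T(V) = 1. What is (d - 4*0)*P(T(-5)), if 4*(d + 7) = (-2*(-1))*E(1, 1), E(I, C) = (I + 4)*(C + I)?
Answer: -2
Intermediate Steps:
E(I, C) = (4 + I)*(C + I)
d = -2 (d = -7 + ((-2*(-1))*(1² + 4*1 + 4*1 + 1*1))/4 = -7 + (2*(1 + 4 + 4 + 1))/4 = -7 + (2*10)/4 = -7 + (¼)*20 = -7 + 5 = -2)
(d - 4*0)*P(T(-5)) = (-2 - 4*0)*1 = (-2 + 0)*1 = -2*1 = -2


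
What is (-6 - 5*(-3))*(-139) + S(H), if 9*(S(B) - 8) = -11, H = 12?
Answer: -11198/9 ≈ -1244.2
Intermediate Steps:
S(B) = 61/9 (S(B) = 8 + (⅑)*(-11) = 8 - 11/9 = 61/9)
(-6 - 5*(-3))*(-139) + S(H) = (-6 - 5*(-3))*(-139) + 61/9 = (-6 + 15)*(-139) + 61/9 = 9*(-139) + 61/9 = -1251 + 61/9 = -11198/9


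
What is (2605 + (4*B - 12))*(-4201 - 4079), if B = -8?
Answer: -21205080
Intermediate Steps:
(2605 + (4*B - 12))*(-4201 - 4079) = (2605 + (4*(-8) - 12))*(-4201 - 4079) = (2605 + (-32 - 12))*(-8280) = (2605 - 44)*(-8280) = 2561*(-8280) = -21205080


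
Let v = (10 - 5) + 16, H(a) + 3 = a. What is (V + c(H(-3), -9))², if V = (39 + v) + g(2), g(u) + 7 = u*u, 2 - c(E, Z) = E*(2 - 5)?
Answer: 1681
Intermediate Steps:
H(a) = -3 + a
c(E, Z) = 2 + 3*E (c(E, Z) = 2 - E*(2 - 5) = 2 - E*(-3) = 2 - (-3)*E = 2 + 3*E)
g(u) = -7 + u² (g(u) = -7 + u*u = -7 + u²)
v = 21 (v = 5 + 16 = 21)
V = 57 (V = (39 + 21) + (-7 + 2²) = 60 + (-7 + 4) = 60 - 3 = 57)
(V + c(H(-3), -9))² = (57 + (2 + 3*(-3 - 3)))² = (57 + (2 + 3*(-6)))² = (57 + (2 - 18))² = (57 - 16)² = 41² = 1681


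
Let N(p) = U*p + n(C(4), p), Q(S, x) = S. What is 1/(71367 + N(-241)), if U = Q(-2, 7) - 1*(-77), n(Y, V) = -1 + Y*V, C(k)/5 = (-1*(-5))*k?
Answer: 1/29191 ≈ 3.4257e-5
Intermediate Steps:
C(k) = 25*k (C(k) = 5*((-1*(-5))*k) = 5*(5*k) = 25*k)
n(Y, V) = -1 + V*Y
U = 75 (U = -2 - 1*(-77) = -2 + 77 = 75)
N(p) = -1 + 175*p (N(p) = 75*p + (-1 + p*(25*4)) = 75*p + (-1 + p*100) = 75*p + (-1 + 100*p) = -1 + 175*p)
1/(71367 + N(-241)) = 1/(71367 + (-1 + 175*(-241))) = 1/(71367 + (-1 - 42175)) = 1/(71367 - 42176) = 1/29191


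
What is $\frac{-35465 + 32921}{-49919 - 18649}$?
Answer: $\frac{106}{2857} \approx 0.037102$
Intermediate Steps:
$\frac{-35465 + 32921}{-49919 - 18649} = - \frac{2544}{-68568} = \left(-2544\right) \left(- \frac{1}{68568}\right) = \frac{106}{2857}$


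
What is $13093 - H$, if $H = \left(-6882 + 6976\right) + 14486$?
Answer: $-1487$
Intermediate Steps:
$H = 14580$ ($H = 94 + 14486 = 14580$)
$13093 - H = 13093 - 14580 = -1487$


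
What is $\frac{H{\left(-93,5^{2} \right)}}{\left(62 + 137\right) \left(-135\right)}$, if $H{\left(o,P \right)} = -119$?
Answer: $\frac{119}{26865} \approx 0.0044296$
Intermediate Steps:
$\frac{H{\left(-93,5^{2} \right)}}{\left(62 + 137\right) \left(-135\right)} = - \frac{119}{\left(62 + 137\right) \left(-135\right)} = - \frac{119}{199 \left(-135\right)} = - \frac{119}{-26865} = \left(-119\right) \left(- \frac{1}{26865}\right) = \frac{119}{26865}$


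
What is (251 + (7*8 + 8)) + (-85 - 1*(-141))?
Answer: 371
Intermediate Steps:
(251 + (7*8 + 8)) + (-85 - 1*(-141)) = (251 + (56 + 8)) + (-85 + 141) = (251 + 64) + 56 = 315 + 56 = 371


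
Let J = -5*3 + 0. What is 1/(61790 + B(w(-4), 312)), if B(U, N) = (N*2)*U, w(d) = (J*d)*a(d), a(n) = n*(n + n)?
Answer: 1/1259870 ≈ 7.9373e-7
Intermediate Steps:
a(n) = 2*n² (a(n) = n*(2*n) = 2*n²)
J = -15 (J = -15 + 0 = -15)
w(d) = -30*d³ (w(d) = (-15*d)*(2*d²) = -30*d³)
B(U, N) = 2*N*U (B(U, N) = (2*N)*U = 2*N*U)
1/(61790 + B(w(-4), 312)) = 1/(61790 + 2*312*(-30*(-4)³)) = 1/(61790 + 2*312*(-30*(-64))) = 1/(61790 + 2*312*1920) = 1/(61790 + 1198080) = 1/1259870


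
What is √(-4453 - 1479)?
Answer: 2*I*√1483 ≈ 77.02*I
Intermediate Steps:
√(-4453 - 1479) = √(-5932) = 2*I*√1483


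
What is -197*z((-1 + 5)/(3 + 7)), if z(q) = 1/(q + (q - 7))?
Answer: 985/31 ≈ 31.774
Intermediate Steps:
z(q) = 1/(-7 + 2*q) (z(q) = 1/(q + (-7 + q)) = 1/(-7 + 2*q))
-197*z((-1 + 5)/(3 + 7)) = -197/(-7 + 2*((-1 + 5)/(3 + 7))) = -197/(-7 + 2*(4/10)) = -197/(-7 + 2*(4*(⅒))) = -197/(-7 + 2*(⅖)) = -197/(-7 + ⅘) = -197/(-31/5) = -197*(-5/31) = 985/31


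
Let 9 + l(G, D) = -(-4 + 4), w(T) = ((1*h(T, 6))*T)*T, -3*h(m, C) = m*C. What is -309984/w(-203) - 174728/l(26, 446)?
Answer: 1461672933928/75288843 ≈ 19414.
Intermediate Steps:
h(m, C) = -C*m/3 (h(m, C) = -m*C/3 = -C*m/3)
w(T) = -2*T³ (w(T) = ((1*(-⅓*6*T))*T)*T = ((1*(-2*T))*T)*T = ((-2*T)*T)*T = (-2*T²)*T = -2*T³)
l(G, D) = -9 (l(G, D) = -9 - (-4 + 4) = -9 - 1*0 = -9 + 0 = -9)
-309984/w(-203) - 174728/l(26, 446) = -309984/((-2*(-203)³)) - 174728/(-9) = -309984/((-2*(-8365427))) - 174728*(-⅑) = -309984/16730854 + 174728/9 = -309984*1/16730854 + 174728/9 = -154992/8365427 + 174728/9 = 1461672933928/75288843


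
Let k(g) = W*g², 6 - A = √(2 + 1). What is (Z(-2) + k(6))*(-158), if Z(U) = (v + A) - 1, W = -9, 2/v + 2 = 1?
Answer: 50718 + 158*√3 ≈ 50992.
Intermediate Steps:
v = -2 (v = 2/(-2 + 1) = 2/(-1) = 2*(-1) = -2)
A = 6 - √3 (A = 6 - √(2 + 1) = 6 - √3 ≈ 4.2680)
Z(U) = 3 - √3 (Z(U) = (-2 + (6 - √3)) - 1 = (4 - √3) - 1 = 3 - √3)
k(g) = -9*g²
(Z(-2) + k(6))*(-158) = ((3 - √3) - 9*6²)*(-158) = ((3 - √3) - 9*36)*(-158) = ((3 - √3) - 324)*(-158) = (-321 - √3)*(-158) = 50718 + 158*√3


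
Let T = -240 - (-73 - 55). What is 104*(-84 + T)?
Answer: -20384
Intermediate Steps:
T = -112 (T = -240 - 1*(-128) = -240 + 128 = -112)
104*(-84 + T) = 104*(-84 - 112) = 104*(-196) = -20384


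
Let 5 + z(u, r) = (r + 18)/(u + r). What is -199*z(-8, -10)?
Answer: 9751/9 ≈ 1083.4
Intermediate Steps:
z(u, r) = -5 + (18 + r)/(r + u) (z(u, r) = -5 + (r + 18)/(u + r) = -5 + (18 + r)/(r + u))
-199*z(-8, -10) = -199*(18 - 5*(-8) - 4*(-10))/(-10 - 8) = -199*(18 + 40 + 40)/(-18) = -(-199)*98/18 = -199*(-49/9) = 9751/9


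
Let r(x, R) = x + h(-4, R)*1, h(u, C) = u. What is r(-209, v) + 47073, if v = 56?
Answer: 46860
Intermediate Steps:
r(x, R) = -4 + x (r(x, R) = x - 4*1 = x - 4 = -4 + x)
r(-209, v) + 47073 = (-4 - 209) + 47073 = -213 + 47073 = 46860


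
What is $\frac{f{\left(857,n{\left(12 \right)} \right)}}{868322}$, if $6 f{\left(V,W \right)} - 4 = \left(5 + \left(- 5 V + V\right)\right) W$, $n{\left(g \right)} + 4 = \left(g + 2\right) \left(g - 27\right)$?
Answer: $\frac{366263}{2604966} \approx 0.1406$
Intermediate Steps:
$n{\left(g \right)} = -4 + \left(-27 + g\right) \left(2 + g\right)$ ($n{\left(g \right)} = -4 + \left(g + 2\right) \left(g - 27\right) = -4 + \left(2 + g\right) \left(-27 + g\right) = -4 + \left(-27 + g\right) \left(2 + g\right)$)
$f{\left(V,W \right)} = \frac{2}{3} + \frac{W \left(5 - 4 V\right)}{6}$ ($f{\left(V,W \right)} = \frac{2}{3} + \frac{\left(5 + \left(- 5 V + V\right)\right) W}{6} = \frac{2}{3} + \frac{\left(5 - 4 V\right) W}{6} = \frac{2}{3} + \frac{W \left(5 - 4 V\right)}{6}$)
$\frac{f{\left(857,n{\left(12 \right)} \right)}}{868322} = \frac{\frac{2}{3} + \frac{5 \left(-58 + 12^{2} - 300\right)}{6} - \frac{1714 \left(-58 + 12^{2} - 300\right)}{3}}{868322} = \left(\frac{2}{3} + \frac{5 \left(-58 + 144 - 300\right)}{6} - \frac{1714 \left(-58 + 144 - 300\right)}{3}\right) \frac{1}{868322} = \left(\frac{2}{3} + \frac{5}{6} \left(-214\right) - \frac{1714}{3} \left(-214\right)\right) \frac{1}{868322} = \left(\frac{2}{3} - \frac{535}{3} + \frac{366796}{3}\right) \frac{1}{868322} = \frac{366263}{3} \cdot \frac{1}{868322} = \frac{366263}{2604966}$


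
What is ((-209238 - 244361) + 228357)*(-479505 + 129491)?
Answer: 78837853388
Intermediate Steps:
((-209238 - 244361) + 228357)*(-479505 + 129491) = (-453599 + 228357)*(-350014) = -225242*(-350014) = 78837853388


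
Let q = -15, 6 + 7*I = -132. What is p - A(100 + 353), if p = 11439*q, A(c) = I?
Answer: -1200957/7 ≈ -1.7157e+5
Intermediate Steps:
I = -138/7 (I = -6/7 + (1/7)*(-132) = -6/7 - 132/7 = -138/7 ≈ -19.714)
A(c) = -138/7
p = -171585 (p = 11439*(-15) = -171585)
p - A(100 + 353) = -171585 - 1*(-138/7) = -171585 + 138/7 = -1200957/7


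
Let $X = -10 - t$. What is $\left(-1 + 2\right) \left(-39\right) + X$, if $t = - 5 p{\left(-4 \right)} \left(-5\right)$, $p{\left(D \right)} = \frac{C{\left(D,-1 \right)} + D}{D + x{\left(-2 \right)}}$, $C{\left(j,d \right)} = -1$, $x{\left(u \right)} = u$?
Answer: $- \frac{419}{6} \approx -69.833$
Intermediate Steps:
$p{\left(D \right)} = \frac{-1 + D}{-2 + D}$ ($p{\left(D \right)} = \frac{-1 + D}{D - 2} = \frac{-1 + D}{-2 + D}$)
$t = \frac{125}{6}$ ($t = - 5 \frac{-1 - 4}{-2 - 4} \left(-5\right) = - 5 \frac{1}{-6} \left(-5\right) \left(-5\right) = - 5 \left(\left(- \frac{1}{6}\right) \left(-5\right)\right) \left(-5\right) = \left(-5\right) \frac{5}{6} \left(-5\right) = \left(- \frac{25}{6}\right) \left(-5\right) = \frac{125}{6} \approx 20.833$)
$X = - \frac{185}{6}$ ($X = -10 - \frac{125}{6} = - \frac{185}{6} \approx -30.833$)
$\left(-1 + 2\right) \left(-39\right) + X = \left(-1 + 2\right) \left(-39\right) - \frac{185}{6} = 1 \left(-39\right) - \frac{185}{6} = -39 - \frac{185}{6} = - \frac{419}{6}$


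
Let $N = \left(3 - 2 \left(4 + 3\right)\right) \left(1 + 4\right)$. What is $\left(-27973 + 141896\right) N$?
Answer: $-6265765$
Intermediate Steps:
$N = -55$ ($N = \left(3 - 14\right) 5 = \left(-11\right) 5 = -55$)
$\left(-27973 + 141896\right) N = \left(-27973 + 141896\right) \left(-55\right) = 113923 \left(-55\right) = -6265765$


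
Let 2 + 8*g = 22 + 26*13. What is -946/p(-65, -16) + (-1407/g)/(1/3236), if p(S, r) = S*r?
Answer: -9470432827/93080 ≈ -1.0175e+5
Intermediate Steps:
g = 179/4 (g = -¼ + (22 + 26*13)/8 = -¼ + (22 + 338)/8 = -¼ + (⅛)*360 = -¼ + 45 = 179/4 ≈ 44.750)
-946/p(-65, -16) + (-1407/g)/(1/3236) = -946/((-65*(-16))) + (-1407/179/4)/(1/3236) = -946/1040 + (-1407*4/179)/(1/3236) = -946*1/1040 - 5628/179*3236 = -473/520 - 18212208/179 = -9470432827/93080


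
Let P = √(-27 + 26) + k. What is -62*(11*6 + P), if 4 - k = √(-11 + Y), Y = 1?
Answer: -4340 - 62*I + 62*I*√10 ≈ -4340.0 + 134.06*I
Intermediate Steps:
k = 4 - I*√10 (k = 4 - √(-11 + 1) = 4 - √(-10) = 4 - I*√10 ≈ 4.0 - 3.1623*I)
P = 4 + I - I*√10 (P = √(-27 + 26) + (4 - I*√10) = √(-1) + (4 - I*√10) = I + (4 - I*√10) = 4 + I - I*√10 ≈ 4.0 - 2.1623*I)
-62*(11*6 + P) = -62*(11*6 + (4 + I - I*√10)) = -62*(66 + (4 + I - I*√10)) = -62*(70 + I - I*√10) = -4340 - 62*I + 62*I*√10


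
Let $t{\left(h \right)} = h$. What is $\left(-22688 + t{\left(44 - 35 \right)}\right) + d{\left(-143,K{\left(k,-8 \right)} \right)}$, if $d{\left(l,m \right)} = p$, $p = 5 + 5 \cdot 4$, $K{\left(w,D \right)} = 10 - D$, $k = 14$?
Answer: $-22654$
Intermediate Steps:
$p = 25$ ($p = 5 + 20 = 25$)
$d{\left(l,m \right)} = 25$
$\left(-22688 + t{\left(44 - 35 \right)}\right) + d{\left(-143,K{\left(k,-8 \right)} \right)} = \left(-22688 + \left(44 - 35\right)\right) + 25 = \left(-22688 + 9\right) + 25 = -22679 + 25 = -22654$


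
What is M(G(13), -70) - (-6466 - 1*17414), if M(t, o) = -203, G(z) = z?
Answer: 23677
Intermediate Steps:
M(G(13), -70) - (-6466 - 1*17414) = -203 - (-6466 - 1*17414) = -203 - (-6466 - 17414) = -203 - 1*(-23880) = -203 + 23880 = 23677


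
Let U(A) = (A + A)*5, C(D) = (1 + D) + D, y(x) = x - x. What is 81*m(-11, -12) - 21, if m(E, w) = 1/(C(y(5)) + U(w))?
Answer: -2580/119 ≈ -21.681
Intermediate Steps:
y(x) = 0
C(D) = 1 + 2*D
U(A) = 10*A (U(A) = (2*A)*5 = 10*A)
m(E, w) = 1/(1 + 10*w) (m(E, w) = 1/((1 + 2*0) + 10*w) = 1/((1 + 0) + 10*w) = 1/(1 + 10*w))
81*m(-11, -12) - 21 = 81/(1 + 10*(-12)) - 21 = 81/(1 - 120) - 21 = 81/(-119) - 21 = 81*(-1/119) - 21 = -81/119 - 21 = -2580/119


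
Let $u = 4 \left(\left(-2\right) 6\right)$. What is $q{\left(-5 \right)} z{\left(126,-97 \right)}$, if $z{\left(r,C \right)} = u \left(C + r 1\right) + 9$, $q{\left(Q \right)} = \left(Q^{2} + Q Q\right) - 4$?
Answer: $-63618$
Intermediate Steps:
$q{\left(Q \right)} = -4 + 2 Q^{2}$ ($q{\left(Q \right)} = \left(Q^{2} + Q^{2}\right) - 4 = 2 Q^{2} - 4 = -4 + 2 Q^{2}$)
$u = -48$ ($u = 4 \left(-12\right) = -48$)
$z{\left(r,C \right)} = 9 - 48 C - 48 r$ ($z{\left(r,C \right)} = - 48 \left(C + r 1\right) + 9 = - 48 \left(C + r\right) + 9 = \left(- 48 C - 48 r\right) + 9 = 9 - 48 C - 48 r$)
$q{\left(-5 \right)} z{\left(126,-97 \right)} = \left(-4 + 2 \left(-5\right)^{2}\right) \left(9 - -4656 - 6048\right) = \left(-4 + 2 \cdot 25\right) \left(9 + 4656 - 6048\right) = \left(-4 + 50\right) \left(-1383\right) = 46 \left(-1383\right) = -63618$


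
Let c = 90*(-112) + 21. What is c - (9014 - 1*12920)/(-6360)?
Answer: -10663191/1060 ≈ -10060.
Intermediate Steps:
c = -10059 (c = -10080 + 21 = -10059)
c - (9014 - 1*12920)/(-6360) = -10059 - (9014 - 1*12920)/(-6360) = -10059 - (9014 - 12920)*(-1)/6360 = -10059 - (-3906)*(-1)/6360 = -10059 - 1*651/1060 = -10059 - 651/1060 = -10663191/1060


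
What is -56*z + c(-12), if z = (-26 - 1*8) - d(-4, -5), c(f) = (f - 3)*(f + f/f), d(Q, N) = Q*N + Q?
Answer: 2965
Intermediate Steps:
d(Q, N) = Q + N*Q (d(Q, N) = N*Q + Q = Q + N*Q)
c(f) = (1 + f)*(-3 + f) (c(f) = (-3 + f)*(f + 1) = (-3 + f)*(1 + f) = (1 + f)*(-3 + f))
z = -50 (z = (-26 - 1*8) - (-4)*(1 - 5) = (-26 - 8) - (-4)*(-4) = -34 - 1*16 = -34 - 16 = -50)
-56*z + c(-12) = -56*(-50) + (-3 + (-12)**2 - 2*(-12)) = 2800 + (-3 + 144 + 24) = 2800 + 165 = 2965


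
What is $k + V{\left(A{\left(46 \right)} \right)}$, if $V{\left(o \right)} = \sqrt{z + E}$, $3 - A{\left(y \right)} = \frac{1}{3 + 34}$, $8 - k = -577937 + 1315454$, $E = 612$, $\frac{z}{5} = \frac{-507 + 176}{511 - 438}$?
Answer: $-737509 + \frac{\sqrt{3140533}}{73} \approx -7.3749 \cdot 10^{5}$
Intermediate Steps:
$z = - \frac{1655}{73}$ ($z = 5 \frac{-507 + 176}{511 - 438} = 5 \left(- \frac{331}{73}\right) = - \frac{1655}{73} \approx -22.671$)
$k = -737509$ ($k = 8 - \left(-577937 + 1315454\right) = 8 - 737517 = -737509$)
$A{\left(y \right)} = \frac{110}{37}$ ($A{\left(y \right)} = 3 - \frac{1}{3 + 34} = 3 - \frac{1}{37} = \frac{110}{37}$)
$V{\left(o \right)} = \frac{\sqrt{3140533}}{73}$ ($V{\left(o \right)} = \sqrt{- \frac{1655}{73} + 612} = \sqrt{\frac{43021}{73}} = \frac{\sqrt{3140533}}{73}$)
$k + V{\left(A{\left(46 \right)} \right)} = -737509 + \frac{\sqrt{3140533}}{73}$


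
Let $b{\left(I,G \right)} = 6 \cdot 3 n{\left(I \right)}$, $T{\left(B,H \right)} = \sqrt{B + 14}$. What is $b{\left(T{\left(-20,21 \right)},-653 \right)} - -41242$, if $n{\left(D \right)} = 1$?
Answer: $41260$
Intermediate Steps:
$T{\left(B,H \right)} = \sqrt{14 + B}$
$b{\left(I,G \right)} = 18$ ($b{\left(I,G \right)} = 6 \cdot 3 \cdot 1 = 18 \cdot 1 = 18$)
$b{\left(T{\left(-20,21 \right)},-653 \right)} - -41242 = 18 - -41242 = 18 + 41242 = 41260$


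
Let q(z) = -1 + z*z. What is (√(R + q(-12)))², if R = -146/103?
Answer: 14583/103 ≈ 141.58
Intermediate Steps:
q(z) = -1 + z²
R = -146/103 (R = -146*1/103 = -146/103 ≈ -1.4175)
(√(R + q(-12)))² = (√(-146/103 + (-1 + (-12)²)))² = (√(-146/103 + (-1 + 144)))² = (√(-146/103 + 143))² = (√(14583/103))² = (√1502049/103)² = 14583/103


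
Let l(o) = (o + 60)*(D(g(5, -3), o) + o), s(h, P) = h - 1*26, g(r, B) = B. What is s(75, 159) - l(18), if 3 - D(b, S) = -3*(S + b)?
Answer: -5099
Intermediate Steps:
D(b, S) = 3 + 3*S + 3*b (D(b, S) = 3 - (-3)*(S + b) = 3 - (-3*S - 3*b) = 3 + (3*S + 3*b) = 3 + 3*S + 3*b)
s(h, P) = -26 + h (s(h, P) = h - 26 = -26 + h)
l(o) = (-6 + 4*o)*(60 + o) (l(o) = (o + 60)*((3 + 3*o + 3*(-3)) + o) = (60 + o)*((3 + 3*o - 9) + o) = (60 + o)*((-6 + 3*o) + o) = (60 + o)*(-6 + 4*o) = (-6 + 4*o)*(60 + o))
s(75, 159) - l(18) = (-26 + 75) - (-360 + 4*18² + 234*18) = 49 - (-360 + 4*324 + 4212) = 49 - (-360 + 1296 + 4212) = 49 - 1*5148 = 49 - 5148 = -5099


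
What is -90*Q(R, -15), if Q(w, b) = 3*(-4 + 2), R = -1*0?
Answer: 540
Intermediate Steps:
R = 0
Q(w, b) = -6 (Q(w, b) = 3*(-2) = -6)
-90*Q(R, -15) = -90*(-6) = 540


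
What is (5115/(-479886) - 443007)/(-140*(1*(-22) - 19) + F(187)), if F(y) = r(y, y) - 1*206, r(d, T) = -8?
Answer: -6442207949/80359092 ≈ -80.168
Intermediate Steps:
F(y) = -214 (F(y) = -8 - 1*206 = -8 - 206 = -214)
(5115/(-479886) - 443007)/(-140*(1*(-22) - 19) + F(187)) = (5115/(-479886) - 443007)/(-140*(1*(-22) - 19) - 214) = (5115*(-1/479886) - 443007)/(-140*(-22 - 19) - 214) = (-155/14542 - 443007)/(-140*(-41) - 214) = -6442207949/(14542*(5740 - 214)) = -6442207949/14542/5526 = -6442207949/14542*1/5526 = -6442207949/80359092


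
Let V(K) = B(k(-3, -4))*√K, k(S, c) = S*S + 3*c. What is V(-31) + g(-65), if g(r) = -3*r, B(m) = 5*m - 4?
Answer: 195 - 19*I*√31 ≈ 195.0 - 105.79*I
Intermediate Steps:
k(S, c) = S² + 3*c
B(m) = -4 + 5*m
V(K) = -19*√K (V(K) = (-4 + 5*((-3)² + 3*(-4)))*√K = (-4 + 5*(9 - 12))*√K = (-4 + 5*(-3))*√K = (-4 - 15)*√K = -19*√K)
V(-31) + g(-65) = -19*I*√31 - 3*(-65) = -19*I*√31 + 195 = 195 - 19*I*√31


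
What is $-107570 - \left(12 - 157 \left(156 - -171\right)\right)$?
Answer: $-56243$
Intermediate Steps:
$-107570 - \left(12 - 157 \left(156 - -171\right)\right) = -107570 - \left(12 - 157 \left(156 + 171\right)\right) = -107570 + \left(-12 + 157 \cdot 327\right) = -107570 + \left(-12 + 51339\right) = -107570 + 51327 = -56243$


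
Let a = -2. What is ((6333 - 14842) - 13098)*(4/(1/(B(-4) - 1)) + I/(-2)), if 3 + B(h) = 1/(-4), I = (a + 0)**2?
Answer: 410533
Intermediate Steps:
I = 4 (I = (-2 + 0)**2 = (-2)**2 = 4)
B(h) = -13/4 (B(h) = -3 + 1/(-4) = -3 - 1/4 = -13/4)
((6333 - 14842) - 13098)*(4/(1/(B(-4) - 1)) + I/(-2)) = ((6333 - 14842) - 13098)*(4/(1/(-13/4 - 1)) + 4/(-2)) = (-8509 - 13098)*(4/(1/(-17/4)) + 4*(-1/2)) = -21607*(4/(-4/17) - 2) = -21607*(4*(-17/4) - 2) = -21607*(-17 - 2) = -21607*(-19) = 410533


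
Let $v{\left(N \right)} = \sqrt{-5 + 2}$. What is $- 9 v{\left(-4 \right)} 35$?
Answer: $- 315 i \sqrt{3} \approx - 545.6 i$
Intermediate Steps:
$v{\left(N \right)} = i \sqrt{3}$ ($v{\left(N \right)} = \sqrt{-3} = i \sqrt{3}$)
$- 9 v{\left(-4 \right)} 35 = - 9 i \sqrt{3} \cdot 35 = - 315 i \sqrt{3}$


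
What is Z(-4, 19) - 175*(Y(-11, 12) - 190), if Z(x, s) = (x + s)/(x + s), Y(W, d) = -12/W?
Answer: 363661/11 ≈ 33060.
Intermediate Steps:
Z(x, s) = 1 (Z(x, s) = (s + x)/(s + x) = 1)
Z(-4, 19) - 175*(Y(-11, 12) - 190) = 1 - 175*(-12/(-11) - 190) = 1 - 175*(-12*(-1/11) - 190) = 1 - 175*(12/11 - 190) = 1 - 175*(-2078/11) = 1 + 363650/11 = 363661/11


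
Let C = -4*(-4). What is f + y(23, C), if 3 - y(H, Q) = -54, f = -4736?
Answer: -4679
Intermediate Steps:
C = 16
y(H, Q) = 57 (y(H, Q) = 3 - 1*(-54) = 3 + 54 = 57)
f + y(23, C) = -4736 + 57 = -4679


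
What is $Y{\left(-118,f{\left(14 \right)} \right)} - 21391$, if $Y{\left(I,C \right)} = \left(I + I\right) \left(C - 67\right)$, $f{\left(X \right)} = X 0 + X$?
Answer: $-8883$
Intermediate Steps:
$f{\left(X \right)} = X$ ($f{\left(X \right)} = 0 + X = X$)
$Y{\left(I,C \right)} = 2 I \left(-67 + C\right)$
$Y{\left(-118,f{\left(14 \right)} \right)} - 21391 = 2 \left(-118\right) \left(-67 + 14\right) - 21391 = 2 \left(-118\right) \left(-53\right) - 21391 = 12508 - 21391 = -8883$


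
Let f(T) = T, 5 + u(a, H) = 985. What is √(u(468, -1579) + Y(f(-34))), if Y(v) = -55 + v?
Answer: 9*√11 ≈ 29.850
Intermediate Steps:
u(a, H) = 980 (u(a, H) = -5 + 985 = 980)
√(u(468, -1579) + Y(f(-34))) = √(980 + (-55 - 34)) = √(980 - 89) = √891 = 9*√11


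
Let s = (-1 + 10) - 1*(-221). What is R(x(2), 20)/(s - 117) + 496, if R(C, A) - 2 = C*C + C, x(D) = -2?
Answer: 56052/113 ≈ 496.04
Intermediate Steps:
R(C, A) = 2 + C + C**2 (R(C, A) = 2 + (C*C + C) = 2 + (C**2 + C) = 2 + (C + C**2) = 2 + C + C**2)
s = 230 (s = 9 + 221 = 230)
R(x(2), 20)/(s - 117) + 496 = (2 - 2 + (-2)**2)/(230 - 117) + 496 = (2 - 2 + 4)/113 + 496 = 4*(1/113) + 496 = 4/113 + 496 = 56052/113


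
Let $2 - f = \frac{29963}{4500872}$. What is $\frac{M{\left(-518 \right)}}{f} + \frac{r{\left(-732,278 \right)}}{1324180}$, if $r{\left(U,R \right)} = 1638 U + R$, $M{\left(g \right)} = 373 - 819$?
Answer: $- \frac{5402629684827}{24049095070} \approx -224.65$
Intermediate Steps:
$M{\left(g \right)} = -446$ ($M{\left(g \right)} = 373 - 819 = -446$)
$r{\left(U,R \right)} = R + 1638 U$
$f = \frac{472199}{236888}$ ($f = 2 - \frac{29963}{4500872} = 2 - 29963 \cdot \frac{1}{4500872} = 2 - \frac{1577}{236888} = \frac{472199}{236888} \approx 1.9933$)
$\frac{M{\left(-518 \right)}}{f} + \frac{r{\left(-732,278 \right)}}{1324180} = - \frac{446}{\frac{472199}{236888}} + \frac{278 + 1638 \left(-732\right)}{1324180} = \left(-446\right) \frac{236888}{472199} + \left(278 - 1199016\right) \frac{1}{1324180} = - \frac{105652048}{472199} - \frac{599369}{662090} = - \frac{5402629684827}{24049095070}$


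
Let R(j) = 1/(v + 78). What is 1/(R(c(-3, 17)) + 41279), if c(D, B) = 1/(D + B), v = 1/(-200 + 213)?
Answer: 1015/41898198 ≈ 2.4225e-5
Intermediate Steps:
v = 1/13 ≈ 0.076923
c(D, B) = 1/(B + D)
R(j) = 13/1015 (R(j) = 1/(1/13 + 78) = 1/(1015/13) = 13/1015)
1/(R(c(-3, 17)) + 41279) = 1/(13/1015 + 41279) = 1/(41898198/1015) = 1015/41898198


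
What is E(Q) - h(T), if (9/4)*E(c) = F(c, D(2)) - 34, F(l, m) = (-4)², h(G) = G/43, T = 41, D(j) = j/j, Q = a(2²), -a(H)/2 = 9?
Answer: -385/43 ≈ -8.9535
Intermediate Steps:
a(H) = -18 (a(H) = -2*9 = -18)
Q = -18
D(j) = 1
h(G) = G/43 (h(G) = G*(1/43) = G/43)
F(l, m) = 16
E(c) = -8 (E(c) = 4*(16 - 34)/9 = (4/9)*(-18) = -8)
E(Q) - h(T) = -8 - 41/43 = -385/43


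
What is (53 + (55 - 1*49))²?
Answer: 3481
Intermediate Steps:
(53 + (55 - 1*49))² = (53 + (55 - 49))² = (53 + 6)² = 59² = 3481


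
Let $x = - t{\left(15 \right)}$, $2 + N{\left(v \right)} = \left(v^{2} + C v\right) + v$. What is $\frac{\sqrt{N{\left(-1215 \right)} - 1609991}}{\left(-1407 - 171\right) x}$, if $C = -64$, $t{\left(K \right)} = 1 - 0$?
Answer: $\frac{i \sqrt{57223}}{1578} \approx 0.15159 i$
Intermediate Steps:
$t{\left(K \right)} = 1$ ($t{\left(K \right)} = 1 + 0 = 1$)
$N{\left(v \right)} = -2 + v^{2} - 63 v$ ($N{\left(v \right)} = -2 + \left(\left(v^{2} - 64 v\right) + v\right) = -2 + \left(v^{2} - 63 v\right) = -2 + v^{2} - 63 v$)
$x = -1$ ($x = \left(-1\right) 1 = -1$)
$\frac{\sqrt{N{\left(-1215 \right)} - 1609991}}{\left(-1407 - 171\right) x} = \frac{\sqrt{\left(-2 + \left(-1215\right)^{2} - -76545\right) - 1609991}}{\left(-1407 - 171\right) \left(-1\right)} = \frac{\sqrt{\left(-2 + 1476225 + 76545\right) - 1609991}}{\left(-1578\right) \left(-1\right)} = \frac{\sqrt{1552768 - 1609991}}{1578} = \sqrt{-57223} \cdot \frac{1}{1578} = i \sqrt{57223} \cdot \frac{1}{1578} = \frac{i \sqrt{57223}}{1578}$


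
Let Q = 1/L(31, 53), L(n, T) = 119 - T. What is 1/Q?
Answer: 66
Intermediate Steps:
Q = 1/66 (Q = 1/(119 - 1*53) = 1/(119 - 53) = 1/66 ≈ 0.015152)
1/Q = 1/(1/66) = 66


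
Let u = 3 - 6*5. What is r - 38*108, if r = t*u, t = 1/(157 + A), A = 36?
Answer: -792099/193 ≈ -4104.1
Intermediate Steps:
t = 1/193 (t = 1/(157 + 36) = 1/193 ≈ 0.0051813)
u = -27 (u = 3 - 30 = -27)
r = -27/193 (r = (1/193)*(-27) = -27/193 ≈ -0.13990)
r - 38*108 = -27/193 - 38*108 = -27/193 - 4104 = -792099/193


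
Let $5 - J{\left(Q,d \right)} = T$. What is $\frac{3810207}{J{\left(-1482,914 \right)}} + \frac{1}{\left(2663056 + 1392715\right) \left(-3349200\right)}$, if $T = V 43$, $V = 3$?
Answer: $- \frac{12939070742814068131}{421091235229200} \approx -30727.0$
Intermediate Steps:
$T = 129$ ($T = 3 \cdot 43 = 129$)
$J{\left(Q,d \right)} = -124$ ($J{\left(Q,d \right)} = 5 - 129 = -124$)
$\frac{3810207}{J{\left(-1482,914 \right)}} + \frac{1}{\left(2663056 + 1392715\right) \left(-3349200\right)} = \frac{3810207}{-124} + \frac{1}{\left(2663056 + 1392715\right) \left(-3349200\right)} = 3810207 \left(- \frac{1}{124}\right) + \frac{1}{4055771} \left(- \frac{1}{3349200}\right) = - \frac{3810207}{124} + \frac{1}{4055771} \left(- \frac{1}{3349200}\right) = - \frac{3810207}{124} - \frac{1}{13583588233200} = - \frac{12939070742814068131}{421091235229200}$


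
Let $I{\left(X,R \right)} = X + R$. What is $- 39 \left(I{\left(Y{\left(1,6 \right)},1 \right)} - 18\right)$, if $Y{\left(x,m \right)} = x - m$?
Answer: $858$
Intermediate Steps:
$I{\left(X,R \right)} = R + X$
$- 39 \left(I{\left(Y{\left(1,6 \right)},1 \right)} - 18\right) = - 39 \left(\left(1 + \left(1 - 6\right)\right) - 18\right) = - 39 \left(\left(1 - 5\right) - 18\right) = - 39 \left(-4 - 18\right) = \left(-39\right) \left(-22\right) = 858$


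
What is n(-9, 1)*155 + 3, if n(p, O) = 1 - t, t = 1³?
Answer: 3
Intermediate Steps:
t = 1
n(p, O) = 0 (n(p, O) = 1 - 1*1 = 1 - 1 = 0)
n(-9, 1)*155 + 3 = 0*155 + 3 = 0 + 3 = 3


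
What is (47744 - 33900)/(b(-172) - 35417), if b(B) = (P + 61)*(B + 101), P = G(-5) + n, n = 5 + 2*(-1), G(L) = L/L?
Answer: -3461/10008 ≈ -0.34582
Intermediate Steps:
G(L) = 1
n = 3 (n = 5 - 2 = 3)
P = 4 (P = 1 + 3 = 4)
b(B) = 6565 + 65*B (b(B) = (4 + 61)*(B + 101) = 65*(101 + B) = 6565 + 65*B)
(47744 - 33900)/(b(-172) - 35417) = (47744 - 33900)/((6565 + 65*(-172)) - 35417) = 13844/((6565 - 11180) - 35417) = 13844/(-4615 - 35417) = 13844/(-40032) = 13844*(-1/40032) = -3461/10008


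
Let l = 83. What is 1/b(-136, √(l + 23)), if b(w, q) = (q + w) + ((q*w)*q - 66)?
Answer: -7309/106842909 - √106/213685818 ≈ -6.8457e-5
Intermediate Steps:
b(w, q) = -66 + q + w + w*q² (b(w, q) = (q + w) + (w*q² - 66) = (q + w) + (-66 + w*q²) = -66 + q + w + w*q²)
1/b(-136, √(l + 23)) = 1/(-66 + √(83 + 23) - 136 - 136*(√(83 + 23))²) = 1/(-66 + √106 - 136 - 136*(√106)²) = 1/(-66 + √106 - 136 - 136*106) = 1/(-66 + √106 - 136 - 14416) = 1/(-14618 + √106)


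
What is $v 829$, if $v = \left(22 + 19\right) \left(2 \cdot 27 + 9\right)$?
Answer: $2141307$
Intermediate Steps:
$v = 2583$ ($v = 41 \left(54 + 9\right) = 41 \cdot 63 = 2583$)
$v 829 = 2583 \cdot 829 = 2141307$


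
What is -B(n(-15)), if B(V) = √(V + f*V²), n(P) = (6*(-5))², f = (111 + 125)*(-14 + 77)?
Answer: -30*√13381201 ≈ -1.0974e+5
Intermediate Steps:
f = 14868 (f = 236*63 = 14868)
n(P) = 900 (n(P) = (-30)² = 900)
B(V) = √(V + 14868*V²)
-B(n(-15)) = -√(900*(1 + 14868*900)) = -√(900*(1 + 13381200)) = -√(900*13381201) = -√12043080900 = -30*√13381201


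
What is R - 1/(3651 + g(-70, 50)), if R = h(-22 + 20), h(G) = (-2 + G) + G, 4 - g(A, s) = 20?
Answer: -21811/3635 ≈ -6.0003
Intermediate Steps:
g(A, s) = -16 (g(A, s) = 4 - 1*20 = 4 - 20 = -16)
h(G) = -2 + 2*G
R = -6 (R = -2 + 2*(-22 + 20) = -2 + 2*(-2) = -2 - 4 = -6)
R - 1/(3651 + g(-70, 50)) = -6 - 1/(3651 - 16) = -6 - 1/3635 = -21811/3635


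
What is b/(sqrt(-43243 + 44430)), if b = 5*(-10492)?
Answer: -52460*sqrt(1187)/1187 ≈ -1522.7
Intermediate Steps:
b = -52460
b/(sqrt(-43243 + 44430)) = -52460/sqrt(-43243 + 44430) = -52460*sqrt(1187)/1187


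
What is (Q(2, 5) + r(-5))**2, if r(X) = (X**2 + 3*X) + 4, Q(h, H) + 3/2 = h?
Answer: 841/4 ≈ 210.25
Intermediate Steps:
Q(h, H) = -3/2 + h
r(X) = 4 + X**2 + 3*X
(Q(2, 5) + r(-5))**2 = ((-3/2 + 2) + (4 + (-5)**2 + 3*(-5)))**2 = (1/2 + (4 + 25 - 15))**2 = (1/2 + 14)**2 = (29/2)**2 = 841/4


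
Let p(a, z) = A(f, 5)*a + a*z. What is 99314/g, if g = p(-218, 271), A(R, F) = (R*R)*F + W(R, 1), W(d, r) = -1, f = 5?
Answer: -49657/43055 ≈ -1.1533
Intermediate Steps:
A(R, F) = -1 + F*R² (A(R, F) = (R*R)*F - 1 = R²*F - 1 = F*R² - 1 = -1 + F*R²)
p(a, z) = 124*a + a*z (p(a, z) = (-1 + 5*5²)*a + a*z = (-1 + 5*25)*a + a*z = (-1 + 125)*a + a*z = 124*a + a*z)
g = -86110 (g = -218*(124 + 271) = -218*395 = -86110)
99314/g = 99314/(-86110) = 99314*(-1/86110) = -49657/43055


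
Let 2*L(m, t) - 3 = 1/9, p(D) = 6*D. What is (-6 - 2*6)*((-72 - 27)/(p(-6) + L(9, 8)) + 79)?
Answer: -228429/155 ≈ -1473.7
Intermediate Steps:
L(m, t) = 14/9 (L(m, t) = 3/2 + (½)/9 = 3/2 + (½)*(⅑) = 3/2 + 1/18 = 14/9)
(-6 - 2*6)*((-72 - 27)/(p(-6) + L(9, 8)) + 79) = (-6 - 2*6)*((-72 - 27)/(6*(-6) + 14/9) + 79) = (-6 - 12)*(-99/(-36 + 14/9) + 79) = -18*(-99/(-310/9) + 79) = -18*(-99*(-9/310) + 79) = -18*(891/310 + 79) = -18*25381/310 = -228429/155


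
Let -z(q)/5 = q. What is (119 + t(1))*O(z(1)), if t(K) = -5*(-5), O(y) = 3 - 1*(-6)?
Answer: 1296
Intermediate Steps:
z(q) = -5*q
O(y) = 9 (O(y) = 3 + 6 = 9)
t(K) = 25
(119 + t(1))*O(z(1)) = (119 + 25)*9 = 144*9 = 1296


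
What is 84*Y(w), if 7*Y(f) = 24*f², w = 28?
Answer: 225792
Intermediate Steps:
Y(f) = 24*f²/7 (Y(f) = (24*f²)/7 = 24*f²/7)
84*Y(w) = 84*((24/7)*28²) = 84*((24/7)*784) = 84*2688 = 225792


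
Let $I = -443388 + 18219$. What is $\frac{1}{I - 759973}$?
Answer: $- \frac{1}{1185142} \approx -8.4378 \cdot 10^{-7}$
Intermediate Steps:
$I = -425169$
$\frac{1}{I - 759973} = \frac{1}{-425169 - 759973} = \frac{1}{-1185142} = - \frac{1}{1185142}$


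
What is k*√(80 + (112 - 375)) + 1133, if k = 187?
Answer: 1133 + 187*I*√183 ≈ 1133.0 + 2529.7*I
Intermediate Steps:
k*√(80 + (112 - 375)) + 1133 = 187*√(80 + (112 - 375)) + 1133 = 187*√(80 - 263) + 1133 = 187*√(-183) + 1133 = 187*(I*√183) + 1133 = 187*I*√183 + 1133 = 1133 + 187*I*√183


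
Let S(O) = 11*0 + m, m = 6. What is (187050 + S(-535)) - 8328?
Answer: 178728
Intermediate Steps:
S(O) = 6 (S(O) = 11*0 + 6 = 0 + 6 = 6)
(187050 + S(-535)) - 8328 = (187050 + 6) - 8328 = 187056 - 8328 = 178728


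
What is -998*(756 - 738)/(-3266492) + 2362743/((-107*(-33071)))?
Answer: 1945362116016/2889699697931 ≈ 0.67321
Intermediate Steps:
-998*(756 - 738)/(-3266492) + 2362743/((-107*(-33071))) = -998*18*(-1/3266492) + 2362743/3538597 = -17964*(-1/3266492) + 2362743*(1/3538597) = 4491/816623 + 2362743/3538597 = 1945362116016/2889699697931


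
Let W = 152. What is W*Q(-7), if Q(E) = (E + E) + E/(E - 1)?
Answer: -1995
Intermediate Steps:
Q(E) = 2*E + E/(-1 + E)
W*Q(-7) = 152*(-7*(-1 + 2*(-7))/(-1 - 7)) = 152*(-7*(-1 - 14)/(-8)) = 152*(-7*(-⅛)*(-15)) = 152*(-105/8) = -1995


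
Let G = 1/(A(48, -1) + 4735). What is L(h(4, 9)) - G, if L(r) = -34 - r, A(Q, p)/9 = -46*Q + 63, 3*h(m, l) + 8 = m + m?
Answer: -495379/14570 ≈ -34.000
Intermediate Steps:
h(m, l) = -8/3 + 2*m/3 (h(m, l) = -8/3 + (m + m)/3 = -8/3 + (2*m)/3 = -8/3 + 2*m/3)
A(Q, p) = 567 - 414*Q (A(Q, p) = 9*(-46*Q + 63) = 9*(63 - 46*Q) = 567 - 414*Q)
G = -1/14570 (G = 1/((567 - 414*48) + 4735) = 1/((567 - 19872) + 4735) = 1/(-19305 + 4735) = 1/(-14570) = -1/14570 ≈ -6.8634e-5)
L(h(4, 9)) - G = (-34 - (-8/3 + (⅔)*4)) - 1*(-1/14570) = (-34 - (-8/3 + 8/3)) + 1/14570 = (-34 - 1*0) + 1/14570 = (-34 + 0) + 1/14570 = -34 + 1/14570 = -495379/14570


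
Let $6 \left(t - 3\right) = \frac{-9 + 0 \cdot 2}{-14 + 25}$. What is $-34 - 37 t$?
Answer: $- \frac{3079}{22} \approx -139.95$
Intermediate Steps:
$t = \frac{63}{22}$ ($t = 3 + \frac{\left(-9 + 0 \cdot 2\right) \frac{1}{-14 + 25}}{6} = 3 + \frac{\left(-9 + 0\right) \frac{1}{11}}{6} = 3 + \frac{\left(-9\right) \frac{1}{11}}{6} = 3 + \frac{1}{6} \left(- \frac{9}{11}\right) = 3 - \frac{3}{22} = \frac{63}{22} \approx 2.8636$)
$-34 - 37 t = -34 - \frac{2331}{22} = - \frac{3079}{22}$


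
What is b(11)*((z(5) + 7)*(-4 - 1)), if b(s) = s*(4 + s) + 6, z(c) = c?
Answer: -10260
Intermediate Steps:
b(s) = 6 + s*(4 + s)
b(11)*((z(5) + 7)*(-4 - 1)) = (6 + 11**2 + 4*11)*((5 + 7)*(-4 - 1)) = (6 + 121 + 44)*(12*(-5)) = 171*(-60) = -10260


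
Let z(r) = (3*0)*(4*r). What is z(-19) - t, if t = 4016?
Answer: -4016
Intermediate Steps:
z(r) = 0 (z(r) = 0*(4*r) = 0)
z(-19) - t = 0 - 1*4016 = 0 - 4016 = -4016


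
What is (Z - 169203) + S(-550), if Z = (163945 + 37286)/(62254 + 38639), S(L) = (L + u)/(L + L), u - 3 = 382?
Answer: -113807879427/672620 ≈ -1.6920e+5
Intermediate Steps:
u = 385 (u = 3 + 382 = 385)
S(L) = (385 + L)/(2*L) (S(L) = (L + 385)/(L + L) = (385 + L)/((2*L)) = (385 + L)*(1/(2*L)) = (385 + L)/(2*L))
Z = 67077/33631 (Z = 201231/100893 = 201231*(1/100893) = 67077/33631 ≈ 1.9945)
(Z - 169203) + S(-550) = (67077/33631 - 169203) + (½)*(385 - 550)/(-550) = -5690399016/33631 + (½)*(-1/550)*(-165) = -5690399016/33631 + 3/20 = -113807879427/672620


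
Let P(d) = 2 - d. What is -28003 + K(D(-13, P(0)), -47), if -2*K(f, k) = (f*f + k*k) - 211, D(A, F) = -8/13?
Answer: -4901370/169 ≈ -29002.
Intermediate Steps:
D(A, F) = -8/13 (D(A, F) = -8*1/13 = -8/13)
K(f, k) = 211/2 - f²/2 - k²/2 (K(f, k) = -((f*f + k*k) - 211)/2 = -((f² + k²) - 211)/2 = -(-211 + f² + k²)/2 = 211/2 - f²/2 - k²/2)
-28003 + K(D(-13, P(0)), -47) = -28003 + (211/2 - (-8/13)²/2 - ½*(-47)²) = -28003 + (211/2 - ½*64/169 - ½*2209) = -28003 + (211/2 - 32/169 - 2209/2) = -28003 - 168863/169 = -4901370/169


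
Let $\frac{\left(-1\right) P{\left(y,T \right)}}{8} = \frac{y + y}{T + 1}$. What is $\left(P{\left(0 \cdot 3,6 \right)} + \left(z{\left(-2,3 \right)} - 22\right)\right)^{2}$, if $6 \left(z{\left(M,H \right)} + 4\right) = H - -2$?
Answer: $\frac{22801}{36} \approx 633.36$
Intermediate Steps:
$z{\left(M,H \right)} = - \frac{11}{3} + \frac{H}{6}$ ($z{\left(M,H \right)} = -4 + \frac{H - -2}{6} = -4 + \frac{H + 2}{6} = -4 + \frac{2 + H}{6} = -4 + \left(\frac{1}{3} + \frac{H}{6}\right) = - \frac{11}{3} + \frac{H}{6}$)
$P{\left(y,T \right)} = - \frac{16 y}{1 + T}$ ($P{\left(y,T \right)} = - 8 \frac{y + y}{T + 1} = - 8 \frac{2 y}{1 + T} = - \frac{16 y}{1 + T}$)
$\left(P{\left(0 \cdot 3,6 \right)} + \left(z{\left(-2,3 \right)} - 22\right)\right)^{2} = \left(- \frac{16 \cdot 0 \cdot 3}{1 + 6} + \left(\left(- \frac{11}{3} + \frac{1}{6} \cdot 3\right) - 22\right)\right)^{2} = \left(\left(-16\right) 0 \cdot \frac{1}{7} + \left(\left(- \frac{11}{3} + \frac{1}{2}\right) - 22\right)\right)^{2} = \left(\left(-16\right) 0 \cdot \frac{1}{7} - \frac{151}{6}\right)^{2} = \left(0 - \frac{151}{6}\right)^{2} = \left(- \frac{151}{6}\right)^{2} = \frac{22801}{36}$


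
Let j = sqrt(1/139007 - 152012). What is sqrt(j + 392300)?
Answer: sqrt(7580391735022700 + 139007*I*sqrt(2937319674661581))/139007 ≈ 626.34 + 0.31124*I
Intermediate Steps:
j = I*sqrt(2937319674661581)/139007 (j = sqrt(1/139007 - 152012) = sqrt(-21130732083/139007) = I*sqrt(2937319674661581)/139007 ≈ 389.89*I)
sqrt(j + 392300) = sqrt(I*sqrt(2937319674661581)/139007 + 392300) = sqrt(392300 + I*sqrt(2937319674661581)/139007)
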